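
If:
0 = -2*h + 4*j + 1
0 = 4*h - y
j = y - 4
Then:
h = 15/14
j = 2/7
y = 30/7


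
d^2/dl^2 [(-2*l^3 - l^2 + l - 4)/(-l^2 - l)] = 8*(3*l^2 + 3*l + 1)/(l^3*(l^3 + 3*l^2 + 3*l + 1))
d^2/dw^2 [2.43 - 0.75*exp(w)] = -0.75*exp(w)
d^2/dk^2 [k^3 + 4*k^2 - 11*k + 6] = 6*k + 8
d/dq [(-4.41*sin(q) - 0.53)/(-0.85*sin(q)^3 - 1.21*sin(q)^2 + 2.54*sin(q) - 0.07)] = (-7.497*sin(q)^3 - 6.6876*sin(q)^2 - 1.2826*sin(q) + 1.6549)*cos(q)/(0.7225*sin(q)^6 + 2.057*sin(q)^5 - 2.8539*sin(q)^4 - 6.0278*sin(q)^3 + 6.621*sin(q)^2 - 0.3556*sin(q) + 0.0049)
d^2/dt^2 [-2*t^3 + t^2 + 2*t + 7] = 2 - 12*t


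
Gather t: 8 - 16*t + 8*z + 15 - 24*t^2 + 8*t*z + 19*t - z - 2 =-24*t^2 + t*(8*z + 3) + 7*z + 21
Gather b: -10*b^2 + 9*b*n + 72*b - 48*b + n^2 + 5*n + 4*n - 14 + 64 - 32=-10*b^2 + b*(9*n + 24) + n^2 + 9*n + 18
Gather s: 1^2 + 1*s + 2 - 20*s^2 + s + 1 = -20*s^2 + 2*s + 4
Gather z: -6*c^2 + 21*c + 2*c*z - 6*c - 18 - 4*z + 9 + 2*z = -6*c^2 + 15*c + z*(2*c - 2) - 9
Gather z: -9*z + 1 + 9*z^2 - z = 9*z^2 - 10*z + 1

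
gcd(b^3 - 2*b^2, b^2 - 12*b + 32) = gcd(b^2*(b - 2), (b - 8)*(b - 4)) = 1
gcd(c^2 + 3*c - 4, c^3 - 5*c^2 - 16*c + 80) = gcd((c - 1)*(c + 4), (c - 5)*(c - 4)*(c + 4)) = c + 4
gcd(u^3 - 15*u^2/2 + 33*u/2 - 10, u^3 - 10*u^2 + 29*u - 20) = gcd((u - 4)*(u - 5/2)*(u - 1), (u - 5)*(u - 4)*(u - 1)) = u^2 - 5*u + 4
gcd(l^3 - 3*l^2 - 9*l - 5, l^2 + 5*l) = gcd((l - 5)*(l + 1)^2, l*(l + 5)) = 1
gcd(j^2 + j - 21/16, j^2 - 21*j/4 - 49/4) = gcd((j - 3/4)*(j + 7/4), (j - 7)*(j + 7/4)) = j + 7/4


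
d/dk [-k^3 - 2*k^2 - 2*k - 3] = -3*k^2 - 4*k - 2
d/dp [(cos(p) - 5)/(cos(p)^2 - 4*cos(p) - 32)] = (cos(p)^2 - 10*cos(p) + 52)*sin(p)/(sin(p)^2 + 4*cos(p) + 31)^2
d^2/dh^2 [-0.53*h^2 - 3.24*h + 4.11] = -1.06000000000000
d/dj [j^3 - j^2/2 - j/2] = 3*j^2 - j - 1/2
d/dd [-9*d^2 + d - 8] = 1 - 18*d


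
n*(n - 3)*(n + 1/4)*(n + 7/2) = n^4 + 3*n^3/4 - 83*n^2/8 - 21*n/8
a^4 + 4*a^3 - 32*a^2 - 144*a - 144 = (a - 6)*(a + 2)^2*(a + 6)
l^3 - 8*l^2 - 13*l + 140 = (l - 7)*(l - 5)*(l + 4)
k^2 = k^2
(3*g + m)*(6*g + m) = 18*g^2 + 9*g*m + m^2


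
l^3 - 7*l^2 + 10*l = l*(l - 5)*(l - 2)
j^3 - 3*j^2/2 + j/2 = j*(j - 1)*(j - 1/2)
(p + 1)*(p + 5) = p^2 + 6*p + 5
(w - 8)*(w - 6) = w^2 - 14*w + 48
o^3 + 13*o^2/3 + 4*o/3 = o*(o + 1/3)*(o + 4)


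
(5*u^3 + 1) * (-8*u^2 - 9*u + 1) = -40*u^5 - 45*u^4 + 5*u^3 - 8*u^2 - 9*u + 1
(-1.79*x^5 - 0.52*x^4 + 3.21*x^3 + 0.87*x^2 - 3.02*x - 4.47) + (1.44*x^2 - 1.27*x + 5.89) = -1.79*x^5 - 0.52*x^4 + 3.21*x^3 + 2.31*x^2 - 4.29*x + 1.42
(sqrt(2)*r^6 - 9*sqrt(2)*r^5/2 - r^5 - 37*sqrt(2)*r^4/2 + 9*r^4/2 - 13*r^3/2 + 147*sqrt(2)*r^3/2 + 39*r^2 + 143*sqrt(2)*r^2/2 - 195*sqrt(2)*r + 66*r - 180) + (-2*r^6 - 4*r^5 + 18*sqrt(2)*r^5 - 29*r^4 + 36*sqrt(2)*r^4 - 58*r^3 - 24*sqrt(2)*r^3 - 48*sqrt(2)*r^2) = -2*r^6 + sqrt(2)*r^6 - 5*r^5 + 27*sqrt(2)*r^5/2 - 49*r^4/2 + 35*sqrt(2)*r^4/2 - 129*r^3/2 + 99*sqrt(2)*r^3/2 + 47*sqrt(2)*r^2/2 + 39*r^2 - 195*sqrt(2)*r + 66*r - 180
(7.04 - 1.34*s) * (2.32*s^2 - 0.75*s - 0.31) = -3.1088*s^3 + 17.3378*s^2 - 4.8646*s - 2.1824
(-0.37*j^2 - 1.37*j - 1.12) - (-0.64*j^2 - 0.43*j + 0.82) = 0.27*j^2 - 0.94*j - 1.94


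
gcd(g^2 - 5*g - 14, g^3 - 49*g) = g - 7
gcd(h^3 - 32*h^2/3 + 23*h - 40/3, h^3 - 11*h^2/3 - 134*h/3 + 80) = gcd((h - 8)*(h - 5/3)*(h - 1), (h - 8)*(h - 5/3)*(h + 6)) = h^2 - 29*h/3 + 40/3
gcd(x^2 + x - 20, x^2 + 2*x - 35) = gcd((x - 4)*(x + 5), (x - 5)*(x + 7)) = 1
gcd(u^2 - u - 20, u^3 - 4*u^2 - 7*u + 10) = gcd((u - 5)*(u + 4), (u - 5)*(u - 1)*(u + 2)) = u - 5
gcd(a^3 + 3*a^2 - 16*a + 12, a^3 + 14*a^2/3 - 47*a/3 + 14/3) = a - 2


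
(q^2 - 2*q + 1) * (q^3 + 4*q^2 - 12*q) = q^5 + 2*q^4 - 19*q^3 + 28*q^2 - 12*q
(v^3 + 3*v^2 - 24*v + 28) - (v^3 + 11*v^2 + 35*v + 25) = -8*v^2 - 59*v + 3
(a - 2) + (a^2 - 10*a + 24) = a^2 - 9*a + 22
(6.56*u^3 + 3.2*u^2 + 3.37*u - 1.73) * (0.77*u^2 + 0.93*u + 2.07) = 5.0512*u^5 + 8.5648*u^4 + 19.1501*u^3 + 8.426*u^2 + 5.367*u - 3.5811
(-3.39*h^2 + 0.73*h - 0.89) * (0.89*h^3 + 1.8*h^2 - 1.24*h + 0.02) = -3.0171*h^5 - 5.4523*h^4 + 4.7255*h^3 - 2.575*h^2 + 1.1182*h - 0.0178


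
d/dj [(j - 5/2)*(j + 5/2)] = 2*j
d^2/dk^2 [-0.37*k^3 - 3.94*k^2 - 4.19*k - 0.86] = -2.22*k - 7.88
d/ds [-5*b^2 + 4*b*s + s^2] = 4*b + 2*s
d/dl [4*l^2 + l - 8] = 8*l + 1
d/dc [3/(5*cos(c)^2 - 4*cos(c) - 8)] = 6*(5*cos(c) - 2)*sin(c)/(-5*cos(c)^2 + 4*cos(c) + 8)^2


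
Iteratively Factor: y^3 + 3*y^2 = (y)*(y^2 + 3*y) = y^2*(y + 3)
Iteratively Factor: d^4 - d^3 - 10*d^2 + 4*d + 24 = (d + 2)*(d^3 - 3*d^2 - 4*d + 12) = (d - 3)*(d + 2)*(d^2 - 4) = (d - 3)*(d + 2)^2*(d - 2)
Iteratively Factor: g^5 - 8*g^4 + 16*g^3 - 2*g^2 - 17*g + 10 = (g - 2)*(g^4 - 6*g^3 + 4*g^2 + 6*g - 5) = (g - 5)*(g - 2)*(g^3 - g^2 - g + 1) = (g - 5)*(g - 2)*(g - 1)*(g^2 - 1) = (g - 5)*(g - 2)*(g - 1)^2*(g + 1)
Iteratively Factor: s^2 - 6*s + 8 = (s - 2)*(s - 4)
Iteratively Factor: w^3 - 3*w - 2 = (w + 1)*(w^2 - w - 2) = (w + 1)^2*(w - 2)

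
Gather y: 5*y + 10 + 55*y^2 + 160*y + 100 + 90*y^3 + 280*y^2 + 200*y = 90*y^3 + 335*y^2 + 365*y + 110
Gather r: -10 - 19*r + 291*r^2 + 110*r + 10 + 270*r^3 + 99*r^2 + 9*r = 270*r^3 + 390*r^2 + 100*r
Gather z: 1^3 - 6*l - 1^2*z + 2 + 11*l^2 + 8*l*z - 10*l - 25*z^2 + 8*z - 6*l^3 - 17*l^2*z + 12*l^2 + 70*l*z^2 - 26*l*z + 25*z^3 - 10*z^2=-6*l^3 + 23*l^2 - 16*l + 25*z^3 + z^2*(70*l - 35) + z*(-17*l^2 - 18*l + 7) + 3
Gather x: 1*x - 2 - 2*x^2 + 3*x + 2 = -2*x^2 + 4*x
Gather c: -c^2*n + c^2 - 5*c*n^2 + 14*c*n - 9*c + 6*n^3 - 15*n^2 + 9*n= c^2*(1 - n) + c*(-5*n^2 + 14*n - 9) + 6*n^3 - 15*n^2 + 9*n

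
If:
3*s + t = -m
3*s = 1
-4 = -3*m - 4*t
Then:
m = -8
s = 1/3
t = 7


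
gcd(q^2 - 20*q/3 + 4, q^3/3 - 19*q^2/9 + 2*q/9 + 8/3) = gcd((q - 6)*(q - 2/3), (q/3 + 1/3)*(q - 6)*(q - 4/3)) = q - 6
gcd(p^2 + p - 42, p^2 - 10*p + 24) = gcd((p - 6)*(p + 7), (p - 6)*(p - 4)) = p - 6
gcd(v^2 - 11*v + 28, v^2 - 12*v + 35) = v - 7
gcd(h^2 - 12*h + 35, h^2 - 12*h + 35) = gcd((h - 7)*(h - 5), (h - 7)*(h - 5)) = h^2 - 12*h + 35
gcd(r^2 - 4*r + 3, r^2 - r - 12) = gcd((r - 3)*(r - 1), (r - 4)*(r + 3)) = 1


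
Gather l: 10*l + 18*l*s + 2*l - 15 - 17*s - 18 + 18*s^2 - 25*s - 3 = l*(18*s + 12) + 18*s^2 - 42*s - 36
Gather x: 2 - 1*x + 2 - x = 4 - 2*x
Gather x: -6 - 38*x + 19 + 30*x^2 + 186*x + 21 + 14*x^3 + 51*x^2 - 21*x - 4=14*x^3 + 81*x^2 + 127*x + 30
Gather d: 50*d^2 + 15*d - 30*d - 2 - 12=50*d^2 - 15*d - 14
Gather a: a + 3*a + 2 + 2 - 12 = 4*a - 8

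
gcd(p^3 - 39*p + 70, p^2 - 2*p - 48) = 1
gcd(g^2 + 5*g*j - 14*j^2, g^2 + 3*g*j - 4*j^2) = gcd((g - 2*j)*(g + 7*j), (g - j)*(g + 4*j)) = 1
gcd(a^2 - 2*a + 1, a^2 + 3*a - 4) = a - 1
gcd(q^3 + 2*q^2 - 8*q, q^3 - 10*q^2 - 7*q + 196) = q + 4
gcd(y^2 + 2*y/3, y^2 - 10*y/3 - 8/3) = y + 2/3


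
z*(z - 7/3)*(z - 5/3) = z^3 - 4*z^2 + 35*z/9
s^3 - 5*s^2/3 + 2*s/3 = s*(s - 1)*(s - 2/3)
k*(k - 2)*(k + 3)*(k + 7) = k^4 + 8*k^3 + k^2 - 42*k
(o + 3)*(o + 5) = o^2 + 8*o + 15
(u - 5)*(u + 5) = u^2 - 25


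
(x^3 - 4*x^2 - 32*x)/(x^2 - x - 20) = x*(x - 8)/(x - 5)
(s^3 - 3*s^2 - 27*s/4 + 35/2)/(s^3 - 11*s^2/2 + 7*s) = (s + 5/2)/s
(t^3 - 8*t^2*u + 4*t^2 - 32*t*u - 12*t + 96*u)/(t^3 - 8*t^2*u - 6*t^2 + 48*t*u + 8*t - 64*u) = (t + 6)/(t - 4)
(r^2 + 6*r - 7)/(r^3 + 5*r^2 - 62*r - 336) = (r - 1)/(r^2 - 2*r - 48)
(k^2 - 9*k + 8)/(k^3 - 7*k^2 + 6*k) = (k - 8)/(k*(k - 6))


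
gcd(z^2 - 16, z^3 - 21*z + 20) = z - 4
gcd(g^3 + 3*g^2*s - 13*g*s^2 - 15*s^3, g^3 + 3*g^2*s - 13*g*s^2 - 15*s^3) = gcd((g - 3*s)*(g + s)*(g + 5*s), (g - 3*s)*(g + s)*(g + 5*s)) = -g^3 - 3*g^2*s + 13*g*s^2 + 15*s^3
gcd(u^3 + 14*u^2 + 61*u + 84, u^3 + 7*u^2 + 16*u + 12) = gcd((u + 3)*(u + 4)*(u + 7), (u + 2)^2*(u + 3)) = u + 3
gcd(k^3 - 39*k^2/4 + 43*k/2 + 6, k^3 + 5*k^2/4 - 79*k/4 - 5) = k^2 - 15*k/4 - 1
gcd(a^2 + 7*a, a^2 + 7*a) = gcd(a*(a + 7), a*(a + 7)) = a^2 + 7*a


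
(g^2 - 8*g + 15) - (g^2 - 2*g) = 15 - 6*g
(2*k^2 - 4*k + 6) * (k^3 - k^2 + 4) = 2*k^5 - 6*k^4 + 10*k^3 + 2*k^2 - 16*k + 24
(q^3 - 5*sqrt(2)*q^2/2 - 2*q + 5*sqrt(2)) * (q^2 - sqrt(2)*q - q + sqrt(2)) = q^5 - 7*sqrt(2)*q^4/2 - q^4 + 3*q^3 + 7*sqrt(2)*q^3/2 - 3*q^2 + 7*sqrt(2)*q^2 - 10*q - 7*sqrt(2)*q + 10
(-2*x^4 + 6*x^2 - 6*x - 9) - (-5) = -2*x^4 + 6*x^2 - 6*x - 4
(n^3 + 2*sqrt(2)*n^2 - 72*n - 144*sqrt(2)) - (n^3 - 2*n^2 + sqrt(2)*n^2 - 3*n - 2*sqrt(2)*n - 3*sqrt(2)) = sqrt(2)*n^2 + 2*n^2 - 69*n + 2*sqrt(2)*n - 141*sqrt(2)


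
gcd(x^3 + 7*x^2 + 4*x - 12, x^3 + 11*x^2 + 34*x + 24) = x + 6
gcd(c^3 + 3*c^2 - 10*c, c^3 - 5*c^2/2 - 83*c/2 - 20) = c + 5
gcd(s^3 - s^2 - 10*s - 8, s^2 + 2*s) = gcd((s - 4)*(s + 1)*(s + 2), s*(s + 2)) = s + 2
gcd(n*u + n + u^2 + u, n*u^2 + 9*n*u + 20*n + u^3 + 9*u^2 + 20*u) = n + u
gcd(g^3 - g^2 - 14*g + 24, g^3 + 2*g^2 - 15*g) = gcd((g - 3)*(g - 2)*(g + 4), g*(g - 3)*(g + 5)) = g - 3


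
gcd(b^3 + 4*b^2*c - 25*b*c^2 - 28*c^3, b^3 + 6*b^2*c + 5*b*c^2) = b + c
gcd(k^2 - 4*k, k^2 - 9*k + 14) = 1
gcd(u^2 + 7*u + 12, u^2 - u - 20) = u + 4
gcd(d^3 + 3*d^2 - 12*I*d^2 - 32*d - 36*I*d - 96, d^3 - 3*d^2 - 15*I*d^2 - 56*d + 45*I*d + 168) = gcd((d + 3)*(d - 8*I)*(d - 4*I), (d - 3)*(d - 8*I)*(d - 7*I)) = d - 8*I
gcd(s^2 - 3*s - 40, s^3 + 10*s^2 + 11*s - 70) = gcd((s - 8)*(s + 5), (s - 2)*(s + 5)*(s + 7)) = s + 5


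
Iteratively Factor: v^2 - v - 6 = (v - 3)*(v + 2)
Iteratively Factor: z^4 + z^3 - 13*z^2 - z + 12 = (z - 3)*(z^3 + 4*z^2 - z - 4) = (z - 3)*(z - 1)*(z^2 + 5*z + 4) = (z - 3)*(z - 1)*(z + 4)*(z + 1)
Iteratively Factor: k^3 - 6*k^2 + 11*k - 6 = (k - 2)*(k^2 - 4*k + 3) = (k - 3)*(k - 2)*(k - 1)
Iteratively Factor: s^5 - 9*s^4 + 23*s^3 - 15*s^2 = (s - 3)*(s^4 - 6*s^3 + 5*s^2) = s*(s - 3)*(s^3 - 6*s^2 + 5*s) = s*(s - 5)*(s - 3)*(s^2 - s) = s*(s - 5)*(s - 3)*(s - 1)*(s)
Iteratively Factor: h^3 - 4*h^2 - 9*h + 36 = (h + 3)*(h^2 - 7*h + 12) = (h - 3)*(h + 3)*(h - 4)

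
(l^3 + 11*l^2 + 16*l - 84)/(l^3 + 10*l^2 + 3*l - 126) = (l - 2)/(l - 3)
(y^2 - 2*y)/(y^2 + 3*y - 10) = y/(y + 5)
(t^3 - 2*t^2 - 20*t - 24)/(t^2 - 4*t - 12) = t + 2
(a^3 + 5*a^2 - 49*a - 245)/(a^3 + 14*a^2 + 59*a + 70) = (a - 7)/(a + 2)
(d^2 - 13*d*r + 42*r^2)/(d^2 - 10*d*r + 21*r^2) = (-d + 6*r)/(-d + 3*r)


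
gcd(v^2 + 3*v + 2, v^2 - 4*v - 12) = v + 2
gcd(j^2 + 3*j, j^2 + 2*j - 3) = j + 3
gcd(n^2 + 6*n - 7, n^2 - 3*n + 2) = n - 1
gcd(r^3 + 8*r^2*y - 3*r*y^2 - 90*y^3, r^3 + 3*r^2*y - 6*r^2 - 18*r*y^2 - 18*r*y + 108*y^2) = -r^2 - 3*r*y + 18*y^2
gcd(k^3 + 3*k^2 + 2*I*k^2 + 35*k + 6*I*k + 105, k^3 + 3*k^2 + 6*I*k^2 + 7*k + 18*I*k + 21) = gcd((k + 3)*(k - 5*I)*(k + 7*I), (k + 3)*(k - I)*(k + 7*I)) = k^2 + k*(3 + 7*I) + 21*I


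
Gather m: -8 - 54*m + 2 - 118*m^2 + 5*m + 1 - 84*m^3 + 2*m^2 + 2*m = -84*m^3 - 116*m^2 - 47*m - 5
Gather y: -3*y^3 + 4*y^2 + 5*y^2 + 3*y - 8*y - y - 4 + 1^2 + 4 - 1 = -3*y^3 + 9*y^2 - 6*y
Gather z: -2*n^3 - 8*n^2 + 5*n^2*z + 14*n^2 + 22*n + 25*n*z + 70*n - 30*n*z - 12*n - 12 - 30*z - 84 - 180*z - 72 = -2*n^3 + 6*n^2 + 80*n + z*(5*n^2 - 5*n - 210) - 168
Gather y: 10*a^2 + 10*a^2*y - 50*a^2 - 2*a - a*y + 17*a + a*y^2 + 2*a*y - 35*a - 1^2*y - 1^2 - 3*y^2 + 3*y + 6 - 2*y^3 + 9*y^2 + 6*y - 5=-40*a^2 - 20*a - 2*y^3 + y^2*(a + 6) + y*(10*a^2 + a + 8)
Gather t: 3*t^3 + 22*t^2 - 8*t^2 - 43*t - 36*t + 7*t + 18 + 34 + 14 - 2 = 3*t^3 + 14*t^2 - 72*t + 64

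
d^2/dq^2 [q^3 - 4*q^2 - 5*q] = 6*q - 8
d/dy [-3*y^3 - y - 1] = -9*y^2 - 1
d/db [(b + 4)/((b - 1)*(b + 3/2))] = 2*(-2*b^2 - 16*b - 7)/(4*b^4 + 4*b^3 - 11*b^2 - 6*b + 9)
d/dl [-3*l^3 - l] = -9*l^2 - 1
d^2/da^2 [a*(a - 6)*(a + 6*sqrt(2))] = 6*a - 12 + 12*sqrt(2)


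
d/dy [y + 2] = 1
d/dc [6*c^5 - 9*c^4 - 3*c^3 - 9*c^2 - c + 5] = 30*c^4 - 36*c^3 - 9*c^2 - 18*c - 1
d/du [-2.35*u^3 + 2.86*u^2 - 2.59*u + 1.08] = -7.05*u^2 + 5.72*u - 2.59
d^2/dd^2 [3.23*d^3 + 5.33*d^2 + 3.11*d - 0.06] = 19.38*d + 10.66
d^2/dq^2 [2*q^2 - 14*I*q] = 4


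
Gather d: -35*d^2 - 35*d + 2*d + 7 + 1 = -35*d^2 - 33*d + 8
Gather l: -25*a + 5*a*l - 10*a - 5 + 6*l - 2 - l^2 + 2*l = -35*a - l^2 + l*(5*a + 8) - 7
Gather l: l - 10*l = -9*l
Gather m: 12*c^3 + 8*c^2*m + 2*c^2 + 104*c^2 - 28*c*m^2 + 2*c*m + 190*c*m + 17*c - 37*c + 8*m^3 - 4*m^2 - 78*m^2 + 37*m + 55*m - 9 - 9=12*c^3 + 106*c^2 - 20*c + 8*m^3 + m^2*(-28*c - 82) + m*(8*c^2 + 192*c + 92) - 18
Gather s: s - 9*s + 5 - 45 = -8*s - 40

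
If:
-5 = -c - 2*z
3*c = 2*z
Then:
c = 5/4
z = 15/8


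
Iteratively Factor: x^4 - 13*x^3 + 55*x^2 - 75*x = (x - 5)*(x^3 - 8*x^2 + 15*x) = (x - 5)^2*(x^2 - 3*x) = x*(x - 5)^2*(x - 3)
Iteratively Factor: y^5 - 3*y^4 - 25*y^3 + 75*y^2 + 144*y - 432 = (y - 3)*(y^4 - 25*y^2 + 144) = (y - 3)*(y + 3)*(y^3 - 3*y^2 - 16*y + 48) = (y - 3)*(y + 3)*(y + 4)*(y^2 - 7*y + 12) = (y - 4)*(y - 3)*(y + 3)*(y + 4)*(y - 3)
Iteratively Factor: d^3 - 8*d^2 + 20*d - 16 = (d - 4)*(d^2 - 4*d + 4) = (d - 4)*(d - 2)*(d - 2)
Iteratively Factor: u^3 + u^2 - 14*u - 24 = (u - 4)*(u^2 + 5*u + 6) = (u - 4)*(u + 3)*(u + 2)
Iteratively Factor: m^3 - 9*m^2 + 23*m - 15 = (m - 5)*(m^2 - 4*m + 3) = (m - 5)*(m - 3)*(m - 1)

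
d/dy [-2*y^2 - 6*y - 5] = -4*y - 6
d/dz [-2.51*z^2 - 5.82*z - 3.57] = -5.02*z - 5.82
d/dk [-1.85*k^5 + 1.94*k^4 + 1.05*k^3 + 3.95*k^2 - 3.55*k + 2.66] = -9.25*k^4 + 7.76*k^3 + 3.15*k^2 + 7.9*k - 3.55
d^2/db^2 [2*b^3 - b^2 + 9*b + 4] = 12*b - 2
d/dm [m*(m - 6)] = 2*m - 6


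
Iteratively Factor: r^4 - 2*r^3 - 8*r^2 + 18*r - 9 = (r - 3)*(r^3 + r^2 - 5*r + 3) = (r - 3)*(r + 3)*(r^2 - 2*r + 1) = (r - 3)*(r - 1)*(r + 3)*(r - 1)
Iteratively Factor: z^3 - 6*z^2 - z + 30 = (z - 3)*(z^2 - 3*z - 10) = (z - 5)*(z - 3)*(z + 2)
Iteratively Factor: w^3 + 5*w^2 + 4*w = (w + 4)*(w^2 + w) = w*(w + 4)*(w + 1)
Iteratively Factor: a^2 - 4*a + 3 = (a - 3)*(a - 1)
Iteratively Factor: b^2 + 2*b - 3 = (b + 3)*(b - 1)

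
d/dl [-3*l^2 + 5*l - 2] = 5 - 6*l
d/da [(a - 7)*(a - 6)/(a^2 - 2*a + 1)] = (11*a - 71)/(a^3 - 3*a^2 + 3*a - 1)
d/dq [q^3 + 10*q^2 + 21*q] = 3*q^2 + 20*q + 21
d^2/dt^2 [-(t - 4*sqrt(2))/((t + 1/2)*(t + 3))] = 4*(-4*t^3 + 48*sqrt(2)*t^2 + 18*t + 168*sqrt(2)*t + 21 + 172*sqrt(2))/(8*t^6 + 84*t^5 + 330*t^4 + 595*t^3 + 495*t^2 + 189*t + 27)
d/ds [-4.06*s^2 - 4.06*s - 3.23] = -8.12*s - 4.06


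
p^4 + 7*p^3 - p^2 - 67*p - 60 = (p - 3)*(p + 1)*(p + 4)*(p + 5)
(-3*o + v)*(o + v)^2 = -3*o^3 - 5*o^2*v - o*v^2 + v^3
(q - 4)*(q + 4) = q^2 - 16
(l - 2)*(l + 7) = l^2 + 5*l - 14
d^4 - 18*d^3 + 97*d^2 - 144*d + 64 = (d - 8)^2*(d - 1)^2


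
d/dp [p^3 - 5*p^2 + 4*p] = 3*p^2 - 10*p + 4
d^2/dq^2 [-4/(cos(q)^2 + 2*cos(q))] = 2*(2*(1 - cos(2*q))^2 - 15*cos(q) + 6*cos(2*q) + 3*cos(3*q) - 18)/((cos(q) + 2)^3*cos(q)^3)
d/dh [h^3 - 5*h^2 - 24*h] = 3*h^2 - 10*h - 24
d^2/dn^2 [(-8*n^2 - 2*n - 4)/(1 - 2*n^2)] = 8*(2*n^3 + 24*n^2 + 3*n + 4)/(8*n^6 - 12*n^4 + 6*n^2 - 1)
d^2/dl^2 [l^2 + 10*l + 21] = 2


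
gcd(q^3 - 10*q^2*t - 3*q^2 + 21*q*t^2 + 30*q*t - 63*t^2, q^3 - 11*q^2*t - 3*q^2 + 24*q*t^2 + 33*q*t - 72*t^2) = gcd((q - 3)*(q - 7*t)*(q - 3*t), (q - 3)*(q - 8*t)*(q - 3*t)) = q^2 - 3*q*t - 3*q + 9*t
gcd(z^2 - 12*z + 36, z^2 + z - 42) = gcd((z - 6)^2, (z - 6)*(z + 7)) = z - 6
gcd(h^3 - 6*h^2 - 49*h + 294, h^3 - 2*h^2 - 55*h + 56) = h + 7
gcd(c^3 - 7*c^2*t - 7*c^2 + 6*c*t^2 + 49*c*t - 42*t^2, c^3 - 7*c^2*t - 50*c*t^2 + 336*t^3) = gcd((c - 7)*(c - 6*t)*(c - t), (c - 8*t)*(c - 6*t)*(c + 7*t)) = -c + 6*t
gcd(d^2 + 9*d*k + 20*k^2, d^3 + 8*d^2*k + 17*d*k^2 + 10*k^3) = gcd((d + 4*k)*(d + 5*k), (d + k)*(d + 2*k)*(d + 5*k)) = d + 5*k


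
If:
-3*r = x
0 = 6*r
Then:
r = 0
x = 0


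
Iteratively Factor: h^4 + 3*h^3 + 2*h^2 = (h + 2)*(h^3 + h^2) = (h + 1)*(h + 2)*(h^2) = h*(h + 1)*(h + 2)*(h)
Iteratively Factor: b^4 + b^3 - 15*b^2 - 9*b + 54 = (b + 3)*(b^3 - 2*b^2 - 9*b + 18) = (b + 3)^2*(b^2 - 5*b + 6) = (b - 2)*(b + 3)^2*(b - 3)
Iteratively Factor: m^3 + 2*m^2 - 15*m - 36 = (m + 3)*(m^2 - m - 12) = (m + 3)^2*(m - 4)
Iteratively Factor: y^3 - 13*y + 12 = (y + 4)*(y^2 - 4*y + 3) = (y - 3)*(y + 4)*(y - 1)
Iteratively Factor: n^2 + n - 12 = (n + 4)*(n - 3)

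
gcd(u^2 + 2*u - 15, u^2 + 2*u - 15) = u^2 + 2*u - 15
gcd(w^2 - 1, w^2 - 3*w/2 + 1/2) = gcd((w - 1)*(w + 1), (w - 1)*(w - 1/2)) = w - 1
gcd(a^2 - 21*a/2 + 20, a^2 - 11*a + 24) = a - 8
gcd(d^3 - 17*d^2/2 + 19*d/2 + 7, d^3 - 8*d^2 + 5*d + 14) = d^2 - 9*d + 14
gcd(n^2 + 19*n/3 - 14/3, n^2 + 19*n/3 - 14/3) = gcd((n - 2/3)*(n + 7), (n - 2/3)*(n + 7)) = n^2 + 19*n/3 - 14/3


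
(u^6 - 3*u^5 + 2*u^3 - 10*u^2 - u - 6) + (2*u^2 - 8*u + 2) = u^6 - 3*u^5 + 2*u^3 - 8*u^2 - 9*u - 4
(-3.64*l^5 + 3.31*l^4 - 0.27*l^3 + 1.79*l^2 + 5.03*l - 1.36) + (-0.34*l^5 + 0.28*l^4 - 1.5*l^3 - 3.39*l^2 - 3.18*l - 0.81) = -3.98*l^5 + 3.59*l^4 - 1.77*l^3 - 1.6*l^2 + 1.85*l - 2.17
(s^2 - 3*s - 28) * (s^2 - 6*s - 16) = s^4 - 9*s^3 - 26*s^2 + 216*s + 448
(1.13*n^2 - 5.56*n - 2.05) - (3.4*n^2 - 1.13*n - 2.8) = -2.27*n^2 - 4.43*n + 0.75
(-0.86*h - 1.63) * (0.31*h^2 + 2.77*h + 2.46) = -0.2666*h^3 - 2.8875*h^2 - 6.6307*h - 4.0098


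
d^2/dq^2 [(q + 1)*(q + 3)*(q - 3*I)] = 6*q + 8 - 6*I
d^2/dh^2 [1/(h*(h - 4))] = 2*(h^2 + h*(h - 4) + (h - 4)^2)/(h^3*(h - 4)^3)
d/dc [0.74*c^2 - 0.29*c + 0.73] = 1.48*c - 0.29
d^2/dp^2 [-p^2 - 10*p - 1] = -2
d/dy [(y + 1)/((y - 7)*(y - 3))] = (-y^2 - 2*y + 31)/(y^4 - 20*y^3 + 142*y^2 - 420*y + 441)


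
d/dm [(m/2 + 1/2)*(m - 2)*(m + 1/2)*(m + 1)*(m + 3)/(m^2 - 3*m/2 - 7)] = (12*m^6 + 4*m^5 - 209*m^4 - 374*m^3 + 247*m^2 + 724*m + 304)/(2*(4*m^4 - 12*m^3 - 47*m^2 + 84*m + 196))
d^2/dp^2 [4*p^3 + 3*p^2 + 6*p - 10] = 24*p + 6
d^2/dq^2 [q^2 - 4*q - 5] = 2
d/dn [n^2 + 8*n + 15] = 2*n + 8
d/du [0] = 0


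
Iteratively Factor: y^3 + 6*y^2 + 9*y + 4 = (y + 1)*(y^2 + 5*y + 4) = (y + 1)^2*(y + 4)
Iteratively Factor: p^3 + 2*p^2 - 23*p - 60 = (p + 4)*(p^2 - 2*p - 15) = (p - 5)*(p + 4)*(p + 3)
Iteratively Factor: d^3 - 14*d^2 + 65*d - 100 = (d - 4)*(d^2 - 10*d + 25) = (d - 5)*(d - 4)*(d - 5)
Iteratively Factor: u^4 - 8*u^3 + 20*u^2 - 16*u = (u - 4)*(u^3 - 4*u^2 + 4*u) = u*(u - 4)*(u^2 - 4*u + 4) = u*(u - 4)*(u - 2)*(u - 2)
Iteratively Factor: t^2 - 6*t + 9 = (t - 3)*(t - 3)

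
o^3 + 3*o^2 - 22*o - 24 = (o - 4)*(o + 1)*(o + 6)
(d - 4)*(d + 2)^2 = d^3 - 12*d - 16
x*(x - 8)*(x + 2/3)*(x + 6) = x^4 - 4*x^3/3 - 148*x^2/3 - 32*x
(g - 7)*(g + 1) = g^2 - 6*g - 7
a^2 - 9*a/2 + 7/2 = (a - 7/2)*(a - 1)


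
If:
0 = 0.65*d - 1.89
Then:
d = 2.91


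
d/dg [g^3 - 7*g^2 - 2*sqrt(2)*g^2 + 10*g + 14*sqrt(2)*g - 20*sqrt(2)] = 3*g^2 - 14*g - 4*sqrt(2)*g + 10 + 14*sqrt(2)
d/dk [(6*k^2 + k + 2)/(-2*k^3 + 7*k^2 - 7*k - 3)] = (12*k^4 + 4*k^3 - 37*k^2 - 64*k + 11)/(4*k^6 - 28*k^5 + 77*k^4 - 86*k^3 + 7*k^2 + 42*k + 9)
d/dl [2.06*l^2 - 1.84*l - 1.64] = 4.12*l - 1.84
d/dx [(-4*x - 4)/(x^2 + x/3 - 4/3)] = 12*(-3*x^2 - x + (x + 1)*(6*x + 1) + 4)/(3*x^2 + x - 4)^2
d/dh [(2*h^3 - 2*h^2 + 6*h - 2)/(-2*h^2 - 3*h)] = 2*(-2*h^4 - 6*h^3 + 9*h^2 - 4*h - 3)/(h^2*(4*h^2 + 12*h + 9))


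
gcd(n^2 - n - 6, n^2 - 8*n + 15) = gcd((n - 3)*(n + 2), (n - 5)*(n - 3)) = n - 3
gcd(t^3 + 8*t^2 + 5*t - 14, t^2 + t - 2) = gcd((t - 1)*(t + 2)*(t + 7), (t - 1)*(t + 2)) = t^2 + t - 2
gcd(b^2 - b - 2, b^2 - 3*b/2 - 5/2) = b + 1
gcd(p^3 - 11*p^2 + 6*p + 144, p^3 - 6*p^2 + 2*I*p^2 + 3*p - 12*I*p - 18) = p - 6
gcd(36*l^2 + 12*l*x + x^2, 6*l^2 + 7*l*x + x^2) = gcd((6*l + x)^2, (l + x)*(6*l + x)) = 6*l + x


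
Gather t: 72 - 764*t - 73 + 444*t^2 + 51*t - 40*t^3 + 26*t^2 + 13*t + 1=-40*t^3 + 470*t^2 - 700*t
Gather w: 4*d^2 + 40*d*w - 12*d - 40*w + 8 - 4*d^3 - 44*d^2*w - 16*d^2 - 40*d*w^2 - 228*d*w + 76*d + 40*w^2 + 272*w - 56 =-4*d^3 - 12*d^2 + 64*d + w^2*(40 - 40*d) + w*(-44*d^2 - 188*d + 232) - 48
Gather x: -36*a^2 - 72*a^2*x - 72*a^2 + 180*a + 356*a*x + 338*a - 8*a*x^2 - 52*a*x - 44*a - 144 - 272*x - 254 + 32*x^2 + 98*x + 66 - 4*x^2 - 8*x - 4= -108*a^2 + 474*a + x^2*(28 - 8*a) + x*(-72*a^2 + 304*a - 182) - 336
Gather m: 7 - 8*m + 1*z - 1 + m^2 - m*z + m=m^2 + m*(-z - 7) + z + 6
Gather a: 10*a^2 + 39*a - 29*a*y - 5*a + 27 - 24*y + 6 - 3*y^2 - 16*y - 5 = 10*a^2 + a*(34 - 29*y) - 3*y^2 - 40*y + 28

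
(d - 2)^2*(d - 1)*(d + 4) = d^4 - d^3 - 12*d^2 + 28*d - 16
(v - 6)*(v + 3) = v^2 - 3*v - 18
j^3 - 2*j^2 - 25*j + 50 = (j - 5)*(j - 2)*(j + 5)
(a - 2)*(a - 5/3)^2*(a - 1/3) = a^4 - 17*a^3/3 + 101*a^2/9 - 235*a/27 + 50/27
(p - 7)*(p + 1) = p^2 - 6*p - 7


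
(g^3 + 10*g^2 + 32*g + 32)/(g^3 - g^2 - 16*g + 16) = (g^2 + 6*g + 8)/(g^2 - 5*g + 4)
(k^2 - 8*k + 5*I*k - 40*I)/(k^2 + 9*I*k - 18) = (k^2 + k*(-8 + 5*I) - 40*I)/(k^2 + 9*I*k - 18)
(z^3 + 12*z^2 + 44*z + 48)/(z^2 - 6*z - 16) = (z^2 + 10*z + 24)/(z - 8)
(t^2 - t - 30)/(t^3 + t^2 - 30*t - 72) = (t + 5)/(t^2 + 7*t + 12)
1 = 1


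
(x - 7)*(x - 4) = x^2 - 11*x + 28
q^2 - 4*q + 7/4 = (q - 7/2)*(q - 1/2)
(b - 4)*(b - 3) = b^2 - 7*b + 12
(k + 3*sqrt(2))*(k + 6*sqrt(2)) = k^2 + 9*sqrt(2)*k + 36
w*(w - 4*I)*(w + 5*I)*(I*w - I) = I*w^4 - w^3 - I*w^3 + w^2 + 20*I*w^2 - 20*I*w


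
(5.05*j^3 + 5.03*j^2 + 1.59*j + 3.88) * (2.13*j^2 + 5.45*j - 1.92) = 10.7565*j^5 + 38.2364*j^4 + 21.1042*j^3 + 7.2723*j^2 + 18.0932*j - 7.4496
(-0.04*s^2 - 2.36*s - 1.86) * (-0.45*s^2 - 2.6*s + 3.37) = 0.018*s^4 + 1.166*s^3 + 6.8382*s^2 - 3.1172*s - 6.2682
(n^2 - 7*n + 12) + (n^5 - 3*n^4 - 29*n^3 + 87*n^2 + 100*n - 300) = n^5 - 3*n^4 - 29*n^3 + 88*n^2 + 93*n - 288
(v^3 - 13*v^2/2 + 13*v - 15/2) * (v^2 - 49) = v^5 - 13*v^4/2 - 36*v^3 + 311*v^2 - 637*v + 735/2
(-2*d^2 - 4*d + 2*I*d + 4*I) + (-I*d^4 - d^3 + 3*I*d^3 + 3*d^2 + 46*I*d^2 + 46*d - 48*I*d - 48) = -I*d^4 - d^3 + 3*I*d^3 + d^2 + 46*I*d^2 + 42*d - 46*I*d - 48 + 4*I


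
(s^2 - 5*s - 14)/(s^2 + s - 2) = (s - 7)/(s - 1)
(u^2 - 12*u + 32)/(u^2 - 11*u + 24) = (u - 4)/(u - 3)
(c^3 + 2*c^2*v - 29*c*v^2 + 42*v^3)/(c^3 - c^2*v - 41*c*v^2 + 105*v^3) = (-c + 2*v)/(-c + 5*v)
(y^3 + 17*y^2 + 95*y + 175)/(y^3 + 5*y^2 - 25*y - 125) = (y + 7)/(y - 5)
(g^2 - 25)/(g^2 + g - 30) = (g + 5)/(g + 6)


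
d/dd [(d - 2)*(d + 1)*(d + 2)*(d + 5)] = 4*d^3 + 18*d^2 + 2*d - 24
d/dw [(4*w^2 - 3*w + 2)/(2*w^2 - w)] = 2*(w^2 - 4*w + 1)/(w^2*(4*w^2 - 4*w + 1))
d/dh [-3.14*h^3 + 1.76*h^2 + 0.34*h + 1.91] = -9.42*h^2 + 3.52*h + 0.34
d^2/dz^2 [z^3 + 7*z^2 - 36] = 6*z + 14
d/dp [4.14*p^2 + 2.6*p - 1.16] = 8.28*p + 2.6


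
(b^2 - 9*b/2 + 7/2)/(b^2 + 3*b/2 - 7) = (2*b^2 - 9*b + 7)/(2*b^2 + 3*b - 14)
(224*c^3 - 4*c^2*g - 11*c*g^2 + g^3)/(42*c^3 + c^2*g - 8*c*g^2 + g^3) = (32*c^2 + 4*c*g - g^2)/(6*c^2 + c*g - g^2)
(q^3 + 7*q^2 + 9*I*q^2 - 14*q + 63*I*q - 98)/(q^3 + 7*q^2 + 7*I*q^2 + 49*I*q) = (q + 2*I)/q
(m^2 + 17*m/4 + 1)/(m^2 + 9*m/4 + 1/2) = (m + 4)/(m + 2)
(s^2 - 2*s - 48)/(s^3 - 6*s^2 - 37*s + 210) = (s - 8)/(s^2 - 12*s + 35)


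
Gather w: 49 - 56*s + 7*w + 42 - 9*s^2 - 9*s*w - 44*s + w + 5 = -9*s^2 - 100*s + w*(8 - 9*s) + 96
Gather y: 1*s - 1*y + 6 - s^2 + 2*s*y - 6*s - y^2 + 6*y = -s^2 - 5*s - y^2 + y*(2*s + 5) + 6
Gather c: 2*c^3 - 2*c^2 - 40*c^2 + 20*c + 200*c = 2*c^3 - 42*c^2 + 220*c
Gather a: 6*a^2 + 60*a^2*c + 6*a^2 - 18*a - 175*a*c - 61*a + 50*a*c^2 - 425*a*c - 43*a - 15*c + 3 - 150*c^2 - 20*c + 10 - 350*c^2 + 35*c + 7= a^2*(60*c + 12) + a*(50*c^2 - 600*c - 122) - 500*c^2 + 20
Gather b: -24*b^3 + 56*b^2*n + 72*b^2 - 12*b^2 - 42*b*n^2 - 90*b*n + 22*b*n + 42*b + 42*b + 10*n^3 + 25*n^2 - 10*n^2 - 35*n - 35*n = -24*b^3 + b^2*(56*n + 60) + b*(-42*n^2 - 68*n + 84) + 10*n^3 + 15*n^2 - 70*n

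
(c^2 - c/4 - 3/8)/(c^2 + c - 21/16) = 2*(2*c + 1)/(4*c + 7)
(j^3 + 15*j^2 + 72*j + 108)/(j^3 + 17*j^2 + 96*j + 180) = (j + 3)/(j + 5)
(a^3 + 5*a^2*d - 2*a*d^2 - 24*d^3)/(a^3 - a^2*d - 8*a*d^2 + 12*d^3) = (a + 4*d)/(a - 2*d)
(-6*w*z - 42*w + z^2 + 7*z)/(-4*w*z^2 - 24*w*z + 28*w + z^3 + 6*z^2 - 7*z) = (-6*w + z)/(-4*w*z + 4*w + z^2 - z)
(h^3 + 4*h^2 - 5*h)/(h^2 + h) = (h^2 + 4*h - 5)/(h + 1)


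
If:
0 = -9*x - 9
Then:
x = -1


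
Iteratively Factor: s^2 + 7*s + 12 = (s + 4)*(s + 3)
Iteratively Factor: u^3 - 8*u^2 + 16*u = (u - 4)*(u^2 - 4*u) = (u - 4)^2*(u)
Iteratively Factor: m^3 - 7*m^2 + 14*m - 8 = (m - 4)*(m^2 - 3*m + 2) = (m - 4)*(m - 1)*(m - 2)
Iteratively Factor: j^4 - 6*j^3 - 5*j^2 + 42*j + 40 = (j + 2)*(j^3 - 8*j^2 + 11*j + 20) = (j + 1)*(j + 2)*(j^2 - 9*j + 20) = (j - 4)*(j + 1)*(j + 2)*(j - 5)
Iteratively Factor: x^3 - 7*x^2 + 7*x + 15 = (x - 3)*(x^2 - 4*x - 5) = (x - 5)*(x - 3)*(x + 1)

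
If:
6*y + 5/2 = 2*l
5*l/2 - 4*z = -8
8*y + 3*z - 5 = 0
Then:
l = 56/109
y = -107/436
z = 253/109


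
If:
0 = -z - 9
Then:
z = -9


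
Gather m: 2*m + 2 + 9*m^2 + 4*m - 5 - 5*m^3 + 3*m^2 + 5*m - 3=-5*m^3 + 12*m^2 + 11*m - 6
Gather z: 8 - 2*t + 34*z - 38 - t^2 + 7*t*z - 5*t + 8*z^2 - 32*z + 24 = -t^2 - 7*t + 8*z^2 + z*(7*t + 2) - 6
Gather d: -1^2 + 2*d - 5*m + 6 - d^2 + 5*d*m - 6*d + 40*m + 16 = -d^2 + d*(5*m - 4) + 35*m + 21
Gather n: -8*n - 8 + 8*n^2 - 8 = 8*n^2 - 8*n - 16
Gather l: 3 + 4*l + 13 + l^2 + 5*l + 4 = l^2 + 9*l + 20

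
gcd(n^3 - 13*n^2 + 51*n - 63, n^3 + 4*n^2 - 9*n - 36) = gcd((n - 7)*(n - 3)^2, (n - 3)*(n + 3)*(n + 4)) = n - 3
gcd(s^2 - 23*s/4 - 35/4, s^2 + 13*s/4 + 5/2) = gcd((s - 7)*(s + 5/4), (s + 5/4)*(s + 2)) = s + 5/4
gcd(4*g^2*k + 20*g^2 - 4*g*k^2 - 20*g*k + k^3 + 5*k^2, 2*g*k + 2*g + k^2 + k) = 1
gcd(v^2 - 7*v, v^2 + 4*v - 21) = 1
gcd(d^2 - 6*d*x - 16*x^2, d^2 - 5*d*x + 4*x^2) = 1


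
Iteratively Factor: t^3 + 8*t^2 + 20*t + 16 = (t + 2)*(t^2 + 6*t + 8) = (t + 2)^2*(t + 4)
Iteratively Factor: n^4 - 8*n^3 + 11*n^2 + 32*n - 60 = (n - 5)*(n^3 - 3*n^2 - 4*n + 12) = (n - 5)*(n - 2)*(n^2 - n - 6) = (n - 5)*(n - 2)*(n + 2)*(n - 3)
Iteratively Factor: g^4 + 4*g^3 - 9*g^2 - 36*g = (g + 4)*(g^3 - 9*g) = (g + 3)*(g + 4)*(g^2 - 3*g) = (g - 3)*(g + 3)*(g + 4)*(g)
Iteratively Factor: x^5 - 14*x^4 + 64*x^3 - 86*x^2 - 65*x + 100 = (x + 1)*(x^4 - 15*x^3 + 79*x^2 - 165*x + 100) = (x - 4)*(x + 1)*(x^3 - 11*x^2 + 35*x - 25) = (x - 5)*(x - 4)*(x + 1)*(x^2 - 6*x + 5) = (x - 5)^2*(x - 4)*(x + 1)*(x - 1)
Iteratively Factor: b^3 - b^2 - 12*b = (b)*(b^2 - b - 12) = b*(b + 3)*(b - 4)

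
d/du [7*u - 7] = 7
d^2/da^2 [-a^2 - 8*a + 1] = -2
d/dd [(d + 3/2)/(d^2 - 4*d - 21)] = (d^2 - 4*d - (d - 2)*(2*d + 3) - 21)/(-d^2 + 4*d + 21)^2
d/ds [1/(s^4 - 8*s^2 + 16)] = 4*s*(4 - s^2)/(s^4 - 8*s^2 + 16)^2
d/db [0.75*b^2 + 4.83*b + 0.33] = 1.5*b + 4.83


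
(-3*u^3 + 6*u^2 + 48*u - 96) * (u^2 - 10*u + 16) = -3*u^5 + 36*u^4 - 60*u^3 - 480*u^2 + 1728*u - 1536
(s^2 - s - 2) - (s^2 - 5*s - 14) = 4*s + 12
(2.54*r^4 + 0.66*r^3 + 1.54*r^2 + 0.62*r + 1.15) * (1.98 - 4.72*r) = -11.9888*r^5 + 1.914*r^4 - 5.962*r^3 + 0.1228*r^2 - 4.2004*r + 2.277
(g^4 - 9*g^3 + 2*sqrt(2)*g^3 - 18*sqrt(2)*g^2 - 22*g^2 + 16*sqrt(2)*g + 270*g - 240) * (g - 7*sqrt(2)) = g^5 - 9*g^4 - 5*sqrt(2)*g^4 - 50*g^3 + 45*sqrt(2)*g^3 + 170*sqrt(2)*g^2 + 522*g^2 - 1890*sqrt(2)*g - 464*g + 1680*sqrt(2)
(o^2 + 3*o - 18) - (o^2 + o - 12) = 2*o - 6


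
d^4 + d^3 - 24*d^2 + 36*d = d*(d - 3)*(d - 2)*(d + 6)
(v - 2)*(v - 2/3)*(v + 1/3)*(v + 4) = v^4 + 5*v^3/3 - 80*v^2/9 + 20*v/9 + 16/9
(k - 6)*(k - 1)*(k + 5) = k^3 - 2*k^2 - 29*k + 30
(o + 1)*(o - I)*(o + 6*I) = o^3 + o^2 + 5*I*o^2 + 6*o + 5*I*o + 6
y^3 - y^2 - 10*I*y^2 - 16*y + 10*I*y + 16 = (y - 1)*(y - 8*I)*(y - 2*I)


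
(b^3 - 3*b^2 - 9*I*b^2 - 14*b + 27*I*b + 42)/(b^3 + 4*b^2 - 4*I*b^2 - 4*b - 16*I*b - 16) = (b^2 - b*(3 + 7*I) + 21*I)/(b^2 + 2*b*(2 - I) - 8*I)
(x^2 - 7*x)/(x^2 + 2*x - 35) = x*(x - 7)/(x^2 + 2*x - 35)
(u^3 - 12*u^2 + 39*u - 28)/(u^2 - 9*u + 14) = (u^2 - 5*u + 4)/(u - 2)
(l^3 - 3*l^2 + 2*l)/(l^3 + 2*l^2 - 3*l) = (l - 2)/(l + 3)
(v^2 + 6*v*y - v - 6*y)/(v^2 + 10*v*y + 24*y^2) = (v - 1)/(v + 4*y)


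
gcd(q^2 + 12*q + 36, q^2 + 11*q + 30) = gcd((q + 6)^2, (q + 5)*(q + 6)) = q + 6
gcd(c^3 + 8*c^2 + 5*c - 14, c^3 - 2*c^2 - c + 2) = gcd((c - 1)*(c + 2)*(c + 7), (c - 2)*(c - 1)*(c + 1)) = c - 1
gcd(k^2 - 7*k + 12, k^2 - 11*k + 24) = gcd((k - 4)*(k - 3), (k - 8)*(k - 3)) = k - 3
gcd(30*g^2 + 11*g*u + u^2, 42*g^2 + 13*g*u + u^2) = 6*g + u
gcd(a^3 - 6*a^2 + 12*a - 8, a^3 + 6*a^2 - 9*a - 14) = a - 2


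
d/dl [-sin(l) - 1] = -cos(l)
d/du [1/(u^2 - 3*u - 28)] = (3 - 2*u)/(-u^2 + 3*u + 28)^2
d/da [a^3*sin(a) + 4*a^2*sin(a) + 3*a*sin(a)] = a^3*cos(a) + 3*a^2*sin(a) + 4*a^2*cos(a) + 8*a*sin(a) + 3*a*cos(a) + 3*sin(a)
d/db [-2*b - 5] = -2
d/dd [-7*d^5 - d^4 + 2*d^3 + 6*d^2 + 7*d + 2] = -35*d^4 - 4*d^3 + 6*d^2 + 12*d + 7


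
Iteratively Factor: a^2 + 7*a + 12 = (a + 4)*(a + 3)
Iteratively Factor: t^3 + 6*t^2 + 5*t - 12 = (t + 3)*(t^2 + 3*t - 4) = (t - 1)*(t + 3)*(t + 4)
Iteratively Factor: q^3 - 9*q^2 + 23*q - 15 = (q - 1)*(q^2 - 8*q + 15) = (q - 5)*(q - 1)*(q - 3)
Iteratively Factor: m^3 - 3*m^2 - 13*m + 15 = (m - 5)*(m^2 + 2*m - 3) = (m - 5)*(m + 3)*(m - 1)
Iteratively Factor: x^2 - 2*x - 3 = (x - 3)*(x + 1)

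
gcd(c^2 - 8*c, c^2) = c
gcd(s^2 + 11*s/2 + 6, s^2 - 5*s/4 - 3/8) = 1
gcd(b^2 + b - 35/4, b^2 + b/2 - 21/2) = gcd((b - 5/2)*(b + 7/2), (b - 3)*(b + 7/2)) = b + 7/2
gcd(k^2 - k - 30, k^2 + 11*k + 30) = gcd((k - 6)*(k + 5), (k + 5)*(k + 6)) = k + 5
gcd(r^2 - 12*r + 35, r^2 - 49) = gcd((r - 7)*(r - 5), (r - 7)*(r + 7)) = r - 7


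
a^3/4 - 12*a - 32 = (a/4 + 1)*(a - 8)*(a + 4)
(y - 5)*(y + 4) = y^2 - y - 20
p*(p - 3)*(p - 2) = p^3 - 5*p^2 + 6*p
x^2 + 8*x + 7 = (x + 1)*(x + 7)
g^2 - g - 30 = (g - 6)*(g + 5)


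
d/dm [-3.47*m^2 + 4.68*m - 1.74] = 4.68 - 6.94*m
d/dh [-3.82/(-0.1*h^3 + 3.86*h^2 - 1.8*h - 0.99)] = (-1.146*h^2 + 29.4904*h - 6.876)/(0.1*h^3 - 3.86*h^2 + 1.8*h + 0.99)^2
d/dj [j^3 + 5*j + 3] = 3*j^2 + 5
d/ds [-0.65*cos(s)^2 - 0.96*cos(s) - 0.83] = (1.3*cos(s) + 0.96)*sin(s)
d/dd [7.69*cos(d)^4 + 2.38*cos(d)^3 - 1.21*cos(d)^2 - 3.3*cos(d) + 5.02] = (-30.76*cos(d)^3 - 7.14*cos(d)^2 + 2.42*cos(d) + 3.3)*sin(d)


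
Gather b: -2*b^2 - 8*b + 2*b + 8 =-2*b^2 - 6*b + 8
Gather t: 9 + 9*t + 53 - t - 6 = 8*t + 56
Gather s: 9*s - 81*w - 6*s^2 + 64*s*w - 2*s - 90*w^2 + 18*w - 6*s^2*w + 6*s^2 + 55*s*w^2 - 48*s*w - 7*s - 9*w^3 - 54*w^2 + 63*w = -6*s^2*w + s*(55*w^2 + 16*w) - 9*w^3 - 144*w^2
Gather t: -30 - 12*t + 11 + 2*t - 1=-10*t - 20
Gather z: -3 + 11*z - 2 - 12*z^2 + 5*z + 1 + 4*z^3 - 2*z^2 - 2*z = 4*z^3 - 14*z^2 + 14*z - 4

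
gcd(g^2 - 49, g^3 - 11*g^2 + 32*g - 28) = g - 7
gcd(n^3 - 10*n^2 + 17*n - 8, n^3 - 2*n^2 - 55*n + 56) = n^2 - 9*n + 8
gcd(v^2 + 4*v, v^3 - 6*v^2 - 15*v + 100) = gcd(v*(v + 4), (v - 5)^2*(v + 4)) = v + 4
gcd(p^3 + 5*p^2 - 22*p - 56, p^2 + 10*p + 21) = p + 7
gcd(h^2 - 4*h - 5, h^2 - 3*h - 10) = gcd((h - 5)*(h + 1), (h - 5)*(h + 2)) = h - 5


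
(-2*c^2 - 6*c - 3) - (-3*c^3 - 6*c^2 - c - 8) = 3*c^3 + 4*c^2 - 5*c + 5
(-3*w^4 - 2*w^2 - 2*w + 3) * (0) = 0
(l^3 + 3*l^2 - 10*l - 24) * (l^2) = l^5 + 3*l^4 - 10*l^3 - 24*l^2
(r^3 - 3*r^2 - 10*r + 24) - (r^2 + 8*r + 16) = r^3 - 4*r^2 - 18*r + 8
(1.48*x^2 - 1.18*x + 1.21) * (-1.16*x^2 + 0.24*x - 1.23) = -1.7168*x^4 + 1.724*x^3 - 3.5072*x^2 + 1.7418*x - 1.4883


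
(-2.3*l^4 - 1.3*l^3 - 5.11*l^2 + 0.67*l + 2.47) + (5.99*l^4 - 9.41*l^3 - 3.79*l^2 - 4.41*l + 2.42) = 3.69*l^4 - 10.71*l^3 - 8.9*l^2 - 3.74*l + 4.89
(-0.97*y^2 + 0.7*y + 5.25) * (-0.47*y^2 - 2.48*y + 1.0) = 0.4559*y^4 + 2.0766*y^3 - 5.1735*y^2 - 12.32*y + 5.25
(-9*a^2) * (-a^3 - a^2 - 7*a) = 9*a^5 + 9*a^4 + 63*a^3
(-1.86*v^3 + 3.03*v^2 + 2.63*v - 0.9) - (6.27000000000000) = -1.86*v^3 + 3.03*v^2 + 2.63*v - 7.17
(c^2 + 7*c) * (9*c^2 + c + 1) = 9*c^4 + 64*c^3 + 8*c^2 + 7*c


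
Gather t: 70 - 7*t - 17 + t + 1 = 54 - 6*t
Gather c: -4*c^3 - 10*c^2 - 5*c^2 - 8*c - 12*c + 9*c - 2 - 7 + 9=-4*c^3 - 15*c^2 - 11*c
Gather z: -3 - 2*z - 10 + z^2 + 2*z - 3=z^2 - 16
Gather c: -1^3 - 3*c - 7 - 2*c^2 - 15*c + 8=-2*c^2 - 18*c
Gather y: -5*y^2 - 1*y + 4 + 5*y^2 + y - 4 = 0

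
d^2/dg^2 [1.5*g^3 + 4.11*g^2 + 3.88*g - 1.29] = 9.0*g + 8.22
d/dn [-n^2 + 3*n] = 3 - 2*n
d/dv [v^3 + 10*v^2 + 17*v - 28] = 3*v^2 + 20*v + 17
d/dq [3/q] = -3/q^2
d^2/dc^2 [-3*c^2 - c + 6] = -6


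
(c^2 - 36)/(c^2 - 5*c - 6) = (c + 6)/(c + 1)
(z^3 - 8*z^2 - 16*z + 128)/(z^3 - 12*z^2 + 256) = (z - 4)/(z - 8)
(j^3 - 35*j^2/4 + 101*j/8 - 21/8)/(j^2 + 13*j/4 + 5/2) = (8*j^3 - 70*j^2 + 101*j - 21)/(2*(4*j^2 + 13*j + 10))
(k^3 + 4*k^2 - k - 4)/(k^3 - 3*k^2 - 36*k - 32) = (k - 1)/(k - 8)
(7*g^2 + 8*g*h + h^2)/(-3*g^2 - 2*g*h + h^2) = (-7*g - h)/(3*g - h)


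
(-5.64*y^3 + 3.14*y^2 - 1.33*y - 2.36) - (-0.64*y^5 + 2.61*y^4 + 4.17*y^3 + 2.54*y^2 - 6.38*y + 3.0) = 0.64*y^5 - 2.61*y^4 - 9.81*y^3 + 0.6*y^2 + 5.05*y - 5.36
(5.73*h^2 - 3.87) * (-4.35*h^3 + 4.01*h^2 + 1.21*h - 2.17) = -24.9255*h^5 + 22.9773*h^4 + 23.7678*h^3 - 27.9528*h^2 - 4.6827*h + 8.3979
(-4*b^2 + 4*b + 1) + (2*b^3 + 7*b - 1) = 2*b^3 - 4*b^2 + 11*b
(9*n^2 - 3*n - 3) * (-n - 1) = -9*n^3 - 6*n^2 + 6*n + 3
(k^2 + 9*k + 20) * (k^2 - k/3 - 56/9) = k^4 + 26*k^3/3 + 97*k^2/9 - 188*k/3 - 1120/9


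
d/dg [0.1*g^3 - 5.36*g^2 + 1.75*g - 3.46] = 0.3*g^2 - 10.72*g + 1.75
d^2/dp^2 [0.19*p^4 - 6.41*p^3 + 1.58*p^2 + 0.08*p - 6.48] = 2.28*p^2 - 38.46*p + 3.16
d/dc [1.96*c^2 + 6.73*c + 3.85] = 3.92*c + 6.73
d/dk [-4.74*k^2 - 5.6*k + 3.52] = -9.48*k - 5.6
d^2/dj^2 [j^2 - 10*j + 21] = 2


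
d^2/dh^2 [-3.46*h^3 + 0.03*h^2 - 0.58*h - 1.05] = 0.06 - 20.76*h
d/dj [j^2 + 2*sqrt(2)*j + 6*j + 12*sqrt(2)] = 2*j + 2*sqrt(2) + 6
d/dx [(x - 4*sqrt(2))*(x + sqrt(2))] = 2*x - 3*sqrt(2)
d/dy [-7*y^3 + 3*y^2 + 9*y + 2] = -21*y^2 + 6*y + 9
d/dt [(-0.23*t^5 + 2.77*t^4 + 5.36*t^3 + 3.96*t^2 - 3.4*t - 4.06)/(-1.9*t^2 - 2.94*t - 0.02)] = (1.311*t^6 - 7.8212*t^5 - 34.5924*t^4 - 31.7384*t^3 - 18.424*t^2 - 15.5864*t - 11.8684)/(3.61*t^4 + 11.172*t^3 + 8.7196*t^2 + 0.1176*t + 0.0004)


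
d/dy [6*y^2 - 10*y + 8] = 12*y - 10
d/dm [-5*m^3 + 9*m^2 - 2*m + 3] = -15*m^2 + 18*m - 2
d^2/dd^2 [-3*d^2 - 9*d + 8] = -6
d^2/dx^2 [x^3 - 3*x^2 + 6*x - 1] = 6*x - 6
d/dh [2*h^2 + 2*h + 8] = 4*h + 2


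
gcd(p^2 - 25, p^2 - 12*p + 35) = p - 5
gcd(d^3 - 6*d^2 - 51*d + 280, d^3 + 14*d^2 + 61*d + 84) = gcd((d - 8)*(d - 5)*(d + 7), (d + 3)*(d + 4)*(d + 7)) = d + 7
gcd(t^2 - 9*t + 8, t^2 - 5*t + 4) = t - 1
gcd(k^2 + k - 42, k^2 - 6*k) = k - 6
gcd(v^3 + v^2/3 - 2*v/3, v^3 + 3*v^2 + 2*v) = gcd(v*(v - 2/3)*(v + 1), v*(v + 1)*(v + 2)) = v^2 + v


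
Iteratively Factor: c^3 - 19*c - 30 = (c + 3)*(c^2 - 3*c - 10) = (c - 5)*(c + 3)*(c + 2)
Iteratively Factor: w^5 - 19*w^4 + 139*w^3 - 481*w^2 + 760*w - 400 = (w - 1)*(w^4 - 18*w^3 + 121*w^2 - 360*w + 400) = (w - 5)*(w - 1)*(w^3 - 13*w^2 + 56*w - 80) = (w - 5)*(w - 4)*(w - 1)*(w^2 - 9*w + 20) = (w - 5)*(w - 4)^2*(w - 1)*(w - 5)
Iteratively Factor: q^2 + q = (q + 1)*(q)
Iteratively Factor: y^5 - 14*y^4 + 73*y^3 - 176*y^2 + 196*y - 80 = (y - 1)*(y^4 - 13*y^3 + 60*y^2 - 116*y + 80) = (y - 2)*(y - 1)*(y^3 - 11*y^2 + 38*y - 40) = (y - 4)*(y - 2)*(y - 1)*(y^2 - 7*y + 10) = (y - 4)*(y - 2)^2*(y - 1)*(y - 5)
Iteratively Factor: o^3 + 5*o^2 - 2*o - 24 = (o - 2)*(o^2 + 7*o + 12) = (o - 2)*(o + 4)*(o + 3)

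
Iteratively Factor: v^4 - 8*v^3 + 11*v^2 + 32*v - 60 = (v + 2)*(v^3 - 10*v^2 + 31*v - 30) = (v - 2)*(v + 2)*(v^2 - 8*v + 15) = (v - 5)*(v - 2)*(v + 2)*(v - 3)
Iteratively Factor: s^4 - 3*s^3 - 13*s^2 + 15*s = (s + 3)*(s^3 - 6*s^2 + 5*s) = (s - 5)*(s + 3)*(s^2 - s) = s*(s - 5)*(s + 3)*(s - 1)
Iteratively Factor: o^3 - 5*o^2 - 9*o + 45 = (o + 3)*(o^2 - 8*o + 15) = (o - 5)*(o + 3)*(o - 3)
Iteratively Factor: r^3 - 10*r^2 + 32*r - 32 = (r - 4)*(r^2 - 6*r + 8) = (r - 4)*(r - 2)*(r - 4)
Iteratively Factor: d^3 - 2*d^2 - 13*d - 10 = (d + 1)*(d^2 - 3*d - 10) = (d + 1)*(d + 2)*(d - 5)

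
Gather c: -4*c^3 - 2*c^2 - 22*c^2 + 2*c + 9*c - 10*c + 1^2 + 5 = -4*c^3 - 24*c^2 + c + 6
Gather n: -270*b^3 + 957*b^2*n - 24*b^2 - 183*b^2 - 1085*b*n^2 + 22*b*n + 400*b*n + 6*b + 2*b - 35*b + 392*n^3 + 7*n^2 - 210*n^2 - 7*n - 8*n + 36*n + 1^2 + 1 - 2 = -270*b^3 - 207*b^2 - 27*b + 392*n^3 + n^2*(-1085*b - 203) + n*(957*b^2 + 422*b + 21)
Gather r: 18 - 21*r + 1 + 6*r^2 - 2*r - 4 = 6*r^2 - 23*r + 15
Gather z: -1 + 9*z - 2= 9*z - 3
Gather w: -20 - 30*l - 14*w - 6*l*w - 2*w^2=-30*l - 2*w^2 + w*(-6*l - 14) - 20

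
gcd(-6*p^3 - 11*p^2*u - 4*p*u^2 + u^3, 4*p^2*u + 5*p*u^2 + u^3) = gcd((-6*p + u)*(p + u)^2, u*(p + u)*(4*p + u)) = p + u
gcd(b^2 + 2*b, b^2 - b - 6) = b + 2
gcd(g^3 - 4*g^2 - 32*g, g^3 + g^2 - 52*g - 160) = g^2 - 4*g - 32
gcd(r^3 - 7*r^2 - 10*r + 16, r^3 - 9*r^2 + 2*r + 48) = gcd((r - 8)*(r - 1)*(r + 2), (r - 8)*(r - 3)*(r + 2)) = r^2 - 6*r - 16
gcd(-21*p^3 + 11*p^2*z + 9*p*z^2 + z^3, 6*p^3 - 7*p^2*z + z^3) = -3*p^2 + 2*p*z + z^2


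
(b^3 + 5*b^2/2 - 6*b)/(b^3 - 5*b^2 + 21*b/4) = 2*(b + 4)/(2*b - 7)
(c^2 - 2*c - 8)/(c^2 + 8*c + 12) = (c - 4)/(c + 6)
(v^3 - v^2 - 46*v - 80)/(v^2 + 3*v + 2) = (v^2 - 3*v - 40)/(v + 1)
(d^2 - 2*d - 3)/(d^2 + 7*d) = (d^2 - 2*d - 3)/(d*(d + 7))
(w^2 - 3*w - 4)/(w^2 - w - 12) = (w + 1)/(w + 3)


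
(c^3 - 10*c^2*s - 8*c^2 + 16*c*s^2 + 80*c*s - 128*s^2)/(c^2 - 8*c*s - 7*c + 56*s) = (c^2 - 2*c*s - 8*c + 16*s)/(c - 7)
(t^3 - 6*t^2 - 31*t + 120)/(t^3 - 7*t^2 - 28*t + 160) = (t - 3)/(t - 4)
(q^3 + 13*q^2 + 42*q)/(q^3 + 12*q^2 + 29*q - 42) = q/(q - 1)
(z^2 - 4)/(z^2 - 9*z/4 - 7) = 4*(4 - z^2)/(-4*z^2 + 9*z + 28)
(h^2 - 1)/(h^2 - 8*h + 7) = (h + 1)/(h - 7)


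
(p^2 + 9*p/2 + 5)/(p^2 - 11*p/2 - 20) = (p + 2)/(p - 8)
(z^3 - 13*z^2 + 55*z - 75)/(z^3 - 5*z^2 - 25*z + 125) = (z - 3)/(z + 5)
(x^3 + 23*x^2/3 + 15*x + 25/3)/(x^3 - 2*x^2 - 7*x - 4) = (3*x^2 + 20*x + 25)/(3*(x^2 - 3*x - 4))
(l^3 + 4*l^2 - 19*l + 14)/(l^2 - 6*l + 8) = (l^2 + 6*l - 7)/(l - 4)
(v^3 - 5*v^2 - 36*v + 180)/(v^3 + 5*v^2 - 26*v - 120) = (v - 6)/(v + 4)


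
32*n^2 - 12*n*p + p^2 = (-8*n + p)*(-4*n + p)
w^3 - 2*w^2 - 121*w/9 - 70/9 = (w - 5)*(w + 2/3)*(w + 7/3)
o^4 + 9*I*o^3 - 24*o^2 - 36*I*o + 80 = (o - 2)*(o + 2)*(o + 4*I)*(o + 5*I)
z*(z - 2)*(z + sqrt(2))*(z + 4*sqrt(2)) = z^4 - 2*z^3 + 5*sqrt(2)*z^3 - 10*sqrt(2)*z^2 + 8*z^2 - 16*z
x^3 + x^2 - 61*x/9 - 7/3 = (x - 7/3)*(x + 1/3)*(x + 3)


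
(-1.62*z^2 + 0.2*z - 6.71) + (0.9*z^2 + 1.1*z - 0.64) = -0.72*z^2 + 1.3*z - 7.35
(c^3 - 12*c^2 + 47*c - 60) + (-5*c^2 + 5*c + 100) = c^3 - 17*c^2 + 52*c + 40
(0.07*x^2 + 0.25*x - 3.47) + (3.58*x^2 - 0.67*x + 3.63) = 3.65*x^2 - 0.42*x + 0.16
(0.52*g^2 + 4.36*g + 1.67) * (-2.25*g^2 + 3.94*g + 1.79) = -1.17*g^4 - 7.7612*g^3 + 14.3517*g^2 + 14.3842*g + 2.9893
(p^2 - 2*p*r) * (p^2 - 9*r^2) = p^4 - 2*p^3*r - 9*p^2*r^2 + 18*p*r^3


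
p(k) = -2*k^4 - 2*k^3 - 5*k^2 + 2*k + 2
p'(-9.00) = 5438.00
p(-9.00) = -12085.00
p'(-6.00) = 1574.00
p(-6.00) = -2350.00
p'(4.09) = -686.61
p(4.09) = -769.96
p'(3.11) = -327.77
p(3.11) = -287.40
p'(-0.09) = 2.86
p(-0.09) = 1.78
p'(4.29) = -782.95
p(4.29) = -916.77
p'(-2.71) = 144.26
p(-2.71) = -108.21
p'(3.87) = -590.25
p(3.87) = -629.68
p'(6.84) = -2907.22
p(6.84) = -5236.06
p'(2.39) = -165.39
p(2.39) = -114.34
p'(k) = -8*k^3 - 6*k^2 - 10*k + 2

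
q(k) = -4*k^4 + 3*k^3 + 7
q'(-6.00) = 3780.00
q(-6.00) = -5825.00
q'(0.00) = 0.00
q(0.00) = 7.00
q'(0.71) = -1.19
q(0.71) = 7.06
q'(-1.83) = 128.20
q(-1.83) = -56.25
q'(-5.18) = 2465.36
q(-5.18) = -3289.89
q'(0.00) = 0.00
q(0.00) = 7.00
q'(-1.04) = 27.73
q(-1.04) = -1.05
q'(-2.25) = 227.81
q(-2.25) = -129.69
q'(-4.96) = 2173.80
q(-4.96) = -2780.03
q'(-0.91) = 19.51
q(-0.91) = 2.00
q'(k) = -16*k^3 + 9*k^2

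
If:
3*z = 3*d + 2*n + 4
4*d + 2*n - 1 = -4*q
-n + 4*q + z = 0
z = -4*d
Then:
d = -14/29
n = 47/29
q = -9/116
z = 56/29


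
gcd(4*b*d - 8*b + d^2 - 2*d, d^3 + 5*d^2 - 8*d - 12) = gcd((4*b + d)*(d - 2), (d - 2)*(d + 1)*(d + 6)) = d - 2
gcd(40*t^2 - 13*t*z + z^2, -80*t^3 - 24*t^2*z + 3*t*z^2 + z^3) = -5*t + z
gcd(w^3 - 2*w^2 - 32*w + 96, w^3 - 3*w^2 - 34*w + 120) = w^2 + 2*w - 24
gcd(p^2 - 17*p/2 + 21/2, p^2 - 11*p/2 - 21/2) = p - 7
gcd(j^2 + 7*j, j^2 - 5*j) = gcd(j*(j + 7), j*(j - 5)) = j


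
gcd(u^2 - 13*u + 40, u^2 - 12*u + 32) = u - 8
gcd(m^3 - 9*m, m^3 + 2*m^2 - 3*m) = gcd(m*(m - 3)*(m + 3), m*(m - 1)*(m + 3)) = m^2 + 3*m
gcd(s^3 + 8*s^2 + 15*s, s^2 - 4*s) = s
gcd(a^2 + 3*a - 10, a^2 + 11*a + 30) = a + 5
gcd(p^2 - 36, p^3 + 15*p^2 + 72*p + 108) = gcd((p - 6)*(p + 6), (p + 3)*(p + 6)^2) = p + 6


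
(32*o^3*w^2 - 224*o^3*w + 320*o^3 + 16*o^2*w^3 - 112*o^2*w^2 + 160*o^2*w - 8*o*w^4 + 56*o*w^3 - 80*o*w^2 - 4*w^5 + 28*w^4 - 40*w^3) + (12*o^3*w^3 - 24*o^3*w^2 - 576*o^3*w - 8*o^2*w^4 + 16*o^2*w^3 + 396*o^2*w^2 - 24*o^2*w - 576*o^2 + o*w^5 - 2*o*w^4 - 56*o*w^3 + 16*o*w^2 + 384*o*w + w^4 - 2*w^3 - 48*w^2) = 12*o^3*w^3 + 8*o^3*w^2 - 800*o^3*w + 320*o^3 - 8*o^2*w^4 + 32*o^2*w^3 + 284*o^2*w^2 + 136*o^2*w - 576*o^2 + o*w^5 - 10*o*w^4 - 64*o*w^2 + 384*o*w - 4*w^5 + 29*w^4 - 42*w^3 - 48*w^2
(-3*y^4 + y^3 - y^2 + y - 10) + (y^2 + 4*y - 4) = -3*y^4 + y^3 + 5*y - 14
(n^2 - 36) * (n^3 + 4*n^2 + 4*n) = n^5 + 4*n^4 - 32*n^3 - 144*n^2 - 144*n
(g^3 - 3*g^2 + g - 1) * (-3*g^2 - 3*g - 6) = -3*g^5 + 6*g^4 + 18*g^2 - 3*g + 6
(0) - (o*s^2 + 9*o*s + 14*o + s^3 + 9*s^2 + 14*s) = -o*s^2 - 9*o*s - 14*o - s^3 - 9*s^2 - 14*s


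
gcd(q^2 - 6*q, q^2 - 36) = q - 6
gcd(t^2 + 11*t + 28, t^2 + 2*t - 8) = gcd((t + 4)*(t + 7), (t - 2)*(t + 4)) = t + 4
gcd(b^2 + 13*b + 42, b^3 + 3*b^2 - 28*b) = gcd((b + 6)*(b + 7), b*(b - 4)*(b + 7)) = b + 7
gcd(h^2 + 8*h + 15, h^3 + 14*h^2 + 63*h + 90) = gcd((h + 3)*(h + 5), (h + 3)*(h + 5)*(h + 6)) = h^2 + 8*h + 15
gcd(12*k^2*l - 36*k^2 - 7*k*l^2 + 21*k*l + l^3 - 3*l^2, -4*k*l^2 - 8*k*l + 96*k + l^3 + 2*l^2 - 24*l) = 4*k - l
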